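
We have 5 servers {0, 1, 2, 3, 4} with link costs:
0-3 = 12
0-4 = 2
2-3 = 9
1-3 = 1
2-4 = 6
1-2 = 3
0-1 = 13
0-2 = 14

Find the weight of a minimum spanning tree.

12

Kruskal: consider edges lightest-first.
1-3 (1): add. Components now {0} {1,3} {2} {4}
0-4 (2): add. Components now {0,4} {1,3} {2}
1-2 (3): add. Components now {0,4} {1,2,3}
2-4 (6): add. Components now {0,1,2,3,4}
MST edges: 1-3, 0-4, 1-2, 2-4; total weight 1+2+3+6 = 12.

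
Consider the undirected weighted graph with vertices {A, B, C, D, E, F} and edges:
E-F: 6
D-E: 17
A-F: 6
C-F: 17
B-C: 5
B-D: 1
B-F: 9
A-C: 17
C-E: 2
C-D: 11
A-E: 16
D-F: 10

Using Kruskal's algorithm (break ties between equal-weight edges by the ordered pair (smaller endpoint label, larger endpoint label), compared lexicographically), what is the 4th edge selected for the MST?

Sort edges by weight, then run Kruskal:
B-D (1): add. Components now {A} {B,D} {C} {E} {F}
C-E (2): add. Components now {A} {B,D} {C,E} {F}
B-C (5): add. Components now {A} {B,C,D,E} {F}
A-F (6): add. Components now {A,F} {B,C,D,E}
E-F (6): add. Components now {A,B,C,D,E,F}
The 4th edge added is A-F.

A-F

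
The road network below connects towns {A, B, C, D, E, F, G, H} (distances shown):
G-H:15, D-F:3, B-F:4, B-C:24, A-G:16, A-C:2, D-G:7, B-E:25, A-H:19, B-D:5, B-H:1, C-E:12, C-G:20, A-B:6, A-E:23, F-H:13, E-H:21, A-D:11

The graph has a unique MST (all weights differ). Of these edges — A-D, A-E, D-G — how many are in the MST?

Kruskal: consider edges lightest-first.
B-H (1): add — endpoints in different components.
A-C (2): add — endpoints in different components.
D-F (3): add — endpoints in different components.
B-F (4): add — endpoints in different components.
B-D (5): skip — B and D already connected.
A-B (6): add — endpoints in different components.
D-G (7): add — endpoints in different components.
A-D (11): skip — A and D already connected.
C-E (12): add — endpoints in different components.
MST edge set: {B-H, A-C, D-F, B-F, A-B, D-G, C-E}.
Of the listed edges, {D-G} are in the MST → 1.

1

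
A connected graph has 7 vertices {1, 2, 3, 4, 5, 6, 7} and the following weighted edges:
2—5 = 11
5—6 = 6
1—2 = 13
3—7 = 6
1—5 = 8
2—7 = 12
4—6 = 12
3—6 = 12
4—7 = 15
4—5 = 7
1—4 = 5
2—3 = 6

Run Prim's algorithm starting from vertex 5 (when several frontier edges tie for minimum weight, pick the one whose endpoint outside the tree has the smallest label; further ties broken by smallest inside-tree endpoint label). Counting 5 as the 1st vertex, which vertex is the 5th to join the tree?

2

Prim, starting at 5.
Step 1: cheapest edge leaving the tree is 5—6 (6); add 6.
Step 2: cheapest edge leaving the tree is 4—5 (7); add 4.
Step 3: cheapest edge leaving the tree is 1—4 (5); add 1.
Step 4: cheapest edge leaving the tree is 2—5 (11); add 2.
Step 5: cheapest edge leaving the tree is 2—3 (6); add 3.
Step 6: cheapest edge leaving the tree is 3—7 (6); add 7.
Vertex order: 5, 6, 4, 1, 2, 3, 7. The 5th vertex is 2.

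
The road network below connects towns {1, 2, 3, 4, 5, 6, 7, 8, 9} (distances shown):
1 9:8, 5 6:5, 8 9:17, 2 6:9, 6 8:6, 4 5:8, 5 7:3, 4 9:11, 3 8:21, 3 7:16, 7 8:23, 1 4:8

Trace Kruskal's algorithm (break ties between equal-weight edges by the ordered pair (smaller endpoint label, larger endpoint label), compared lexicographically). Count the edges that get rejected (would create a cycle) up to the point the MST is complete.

1

Sort edges by weight, then run Kruskal:
5 7 (3): add — endpoints in different components.
5 6 (5): add — endpoints in different components.
6 8 (6): add — endpoints in different components.
1 4 (8): add — endpoints in different components.
1 9 (8): add — endpoints in different components.
4 5 (8): add — endpoints in different components.
2 6 (9): add — endpoints in different components.
4 9 (11): skip — 4 and 9 already connected.
3 7 (16): add — endpoints in different components.
Edges rejected before the tree was complete: 1.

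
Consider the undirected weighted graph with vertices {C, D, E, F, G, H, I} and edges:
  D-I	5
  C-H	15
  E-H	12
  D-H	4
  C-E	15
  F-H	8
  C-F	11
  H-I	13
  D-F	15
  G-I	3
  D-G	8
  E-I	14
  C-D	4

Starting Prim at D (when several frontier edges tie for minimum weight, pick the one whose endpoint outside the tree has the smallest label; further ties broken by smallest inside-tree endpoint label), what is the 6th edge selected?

E-H

Prim, starting at D.
Step 1: frontier [C-D 4, D-H 4, D-I 5, D-G 8, D-F 15] → take C-D (4); add C.
Step 2: frontier [C-F 11, C-E 15, C-H 15, D-H 4, D-I 5, D-G 8, D-F 15] → take D-H (4); add H.
Step 3: frontier [C-F 11, C-E 15, D-I 5, D-G 8, D-F 15, F-H 8, E-H 12, H-I 13] → take D-I (5); add I.
Step 4: frontier [C-F 11, C-E 15, D-G 8, D-F 15, F-H 8, E-H 12, G-I 3, E-I 14] → take G-I (3); add G.
Step 5: frontier [C-F 11, C-E 15, D-F 15, F-H 8, E-H 12, E-I 14] → take F-H (8); add F.
Step 6: frontier [C-E 15, E-H 12, E-I 14] → take E-H (12); add E.
The 6th edge added is E-H.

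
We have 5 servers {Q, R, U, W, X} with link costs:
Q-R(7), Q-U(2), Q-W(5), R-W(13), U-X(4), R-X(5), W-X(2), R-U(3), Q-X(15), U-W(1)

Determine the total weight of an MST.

8

Kruskal's algorithm — process edges by increasing weight (ties by edge label):
U-W (1): add — endpoints in different components.
Q-U (2): add — endpoints in different components.
W-X (2): add — endpoints in different components.
R-U (3): add — endpoints in different components.
MST edges: U-W, Q-U, W-X, R-U; total weight 1+2+2+3 = 8.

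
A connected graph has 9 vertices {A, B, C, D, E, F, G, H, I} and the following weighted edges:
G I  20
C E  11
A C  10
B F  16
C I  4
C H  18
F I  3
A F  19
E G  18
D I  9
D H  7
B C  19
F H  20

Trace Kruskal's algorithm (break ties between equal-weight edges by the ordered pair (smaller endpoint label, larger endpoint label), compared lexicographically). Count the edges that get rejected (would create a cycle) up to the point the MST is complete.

Sort edges by weight, then run Kruskal:
F I (3): add — endpoints in different components.
C I (4): add — endpoints in different components.
D H (7): add — endpoints in different components.
D I (9): add — endpoints in different components.
A C (10): add — endpoints in different components.
C E (11): add — endpoints in different components.
B F (16): add — endpoints in different components.
C H (18): skip — C and H already connected.
E G (18): add — endpoints in different components.
Edges rejected before the tree was complete: 1.

1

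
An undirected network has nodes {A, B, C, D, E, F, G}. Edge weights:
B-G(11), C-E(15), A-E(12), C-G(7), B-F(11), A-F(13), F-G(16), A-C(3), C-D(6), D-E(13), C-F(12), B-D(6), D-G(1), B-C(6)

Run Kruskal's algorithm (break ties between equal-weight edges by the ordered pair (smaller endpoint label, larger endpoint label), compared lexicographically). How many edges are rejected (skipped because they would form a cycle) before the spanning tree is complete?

3

Kruskal: consider edges lightest-first.
D-G (1): add. Components now {A} {B} {C} {D,G} {E} {F}
A-C (3): add. Components now {A,C} {B} {D,G} {E} {F}
B-C (6): add. Components now {A,B,C} {D,G} {E} {F}
B-D (6): add. Components now {A,B,C,D,G} {E} {F}
C-D (6): skip — C and D already connected.
C-G (7): skip — C and G already connected.
B-F (11): add. Components now {A,B,C,D,F,G} {E}
B-G (11): skip — B and G already connected.
A-E (12): add. Components now {A,B,C,D,E,F,G}
Edges rejected before the tree was complete: 3.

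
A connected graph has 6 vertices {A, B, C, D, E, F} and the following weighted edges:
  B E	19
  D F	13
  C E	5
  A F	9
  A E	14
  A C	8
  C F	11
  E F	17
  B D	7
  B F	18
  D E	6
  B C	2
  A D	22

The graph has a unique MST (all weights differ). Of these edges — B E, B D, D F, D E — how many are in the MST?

Kruskal's algorithm — process edges by increasing weight (ties by edge label):
B C (2): add. Components now {A} {B,C} {D} {E} {F}
C E (5): add. Components now {A} {B,C,E} {D} {F}
D E (6): add. Components now {A} {B,C,D,E} {F}
B D (7): skip — B and D already connected.
A C (8): add. Components now {A,B,C,D,E} {F}
A F (9): add. Components now {A,B,C,D,E,F}
MST edge set: {B C, C E, D E, A C, A F}.
Of the listed edges, {D E} are in the MST → 1.

1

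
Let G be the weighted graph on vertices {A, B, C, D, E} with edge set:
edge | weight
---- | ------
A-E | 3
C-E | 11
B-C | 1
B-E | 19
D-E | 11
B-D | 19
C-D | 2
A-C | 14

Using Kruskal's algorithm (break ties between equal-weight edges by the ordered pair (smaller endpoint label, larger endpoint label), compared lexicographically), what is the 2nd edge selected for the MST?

C-D

Kruskal's algorithm — process edges by increasing weight (ties by edge label):
B-C (1): add — endpoints in different components.
C-D (2): add — endpoints in different components.
A-E (3): add — endpoints in different components.
C-E (11): add — endpoints in different components.
The 2nd edge added is C-D.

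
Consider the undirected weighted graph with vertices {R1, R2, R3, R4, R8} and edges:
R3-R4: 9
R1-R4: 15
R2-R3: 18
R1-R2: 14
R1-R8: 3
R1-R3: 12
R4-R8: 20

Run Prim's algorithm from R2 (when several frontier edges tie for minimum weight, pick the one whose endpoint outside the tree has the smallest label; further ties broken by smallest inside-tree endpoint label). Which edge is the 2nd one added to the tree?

Prim's algorithm from R2:
Step 1: frontier [R1-R2 14, R2-R3 18] → take R1-R2 (14); add R1.
Step 2: frontier [R1-R8 3, R1-R3 12, R1-R4 15, R2-R3 18] → take R1-R8 (3); add R8.
Step 3: frontier [R1-R3 12, R1-R4 15, R2-R3 18, R4-R8 20] → take R1-R3 (12); add R3.
Step 4: frontier [R1-R4 15, R3-R4 9, R4-R8 20] → take R3-R4 (9); add R4.
The 2nd edge added is R1-R8.

R1-R8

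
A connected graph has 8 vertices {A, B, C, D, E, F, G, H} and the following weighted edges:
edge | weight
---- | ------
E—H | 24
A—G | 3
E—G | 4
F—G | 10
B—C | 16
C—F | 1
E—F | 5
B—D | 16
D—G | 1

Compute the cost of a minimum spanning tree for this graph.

Prim's algorithm from C:
Step 1: frontier [C—F 1, B—C 16] → take C—F (1); add F.
Step 2: frontier [B—C 16, E—F 5, F—G 10] → take E—F (5); add E.
Step 3: frontier [B—C 16, E—G 4, E—H 24, F—G 10] → take E—G (4); add G.
Step 4: frontier [B—C 16, E—H 24, D—G 1, A—G 3] → take D—G (1); add D.
Step 5: frontier [B—C 16, B—D 16, E—H 24, A—G 3] → take A—G (3); add A.
Step 6: frontier [B—C 16, B—D 16, E—H 24] → take B—C (16); add B.
Step 7: frontier [E—H 24] → take E—H (24); add H.
MST edges: C—F, E—F, E—G, D—G, A—G, B—C, E—H; total weight 1+5+4+1+3+16+24 = 54.

54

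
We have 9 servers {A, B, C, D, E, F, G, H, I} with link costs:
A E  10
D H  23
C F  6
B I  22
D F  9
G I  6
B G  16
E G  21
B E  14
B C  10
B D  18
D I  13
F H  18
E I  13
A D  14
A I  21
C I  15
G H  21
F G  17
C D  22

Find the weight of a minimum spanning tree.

85

Kruskal's algorithm — process edges by increasing weight (ties by edge label):
C F (6): add — endpoints in different components.
G I (6): add — endpoints in different components.
D F (9): add — endpoints in different components.
A E (10): add — endpoints in different components.
B C (10): add — endpoints in different components.
D I (13): add — endpoints in different components.
E I (13): add — endpoints in different components.
A D (14): skip — A and D already connected.
B E (14): skip — B and E already connected.
C I (15): skip — C and I already connected.
B G (16): skip — B and G already connected.
F G (17): skip — F and G already connected.
B D (18): skip — B and D already connected.
F H (18): add — endpoints in different components.
MST edges: C F, G I, D F, A E, B C, D I, E I, F H; total weight 6+6+9+10+10+13+13+18 = 85.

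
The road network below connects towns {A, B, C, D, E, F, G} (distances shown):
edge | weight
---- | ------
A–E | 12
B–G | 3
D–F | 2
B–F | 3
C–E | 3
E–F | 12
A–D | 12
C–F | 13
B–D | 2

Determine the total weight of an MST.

Kruskal: consider edges lightest-first.
B–D (2): add — endpoints in different components.
D–F (2): add — endpoints in different components.
B–F (3): skip — B and F already connected.
B–G (3): add — endpoints in different components.
C–E (3): add — endpoints in different components.
A–D (12): add — endpoints in different components.
A–E (12): add — endpoints in different components.
MST edges: B–D, D–F, B–G, C–E, A–D, A–E; total weight 2+2+3+3+12+12 = 34.

34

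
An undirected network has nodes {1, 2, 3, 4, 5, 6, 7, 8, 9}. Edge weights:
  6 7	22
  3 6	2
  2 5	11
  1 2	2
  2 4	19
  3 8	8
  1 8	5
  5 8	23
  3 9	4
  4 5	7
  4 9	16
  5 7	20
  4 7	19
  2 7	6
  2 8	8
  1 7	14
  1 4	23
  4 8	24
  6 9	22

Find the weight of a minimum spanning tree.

45

Grow the tree from 1 using Prim:
Step 1: cheapest edge leaving the tree is 1 2 (2); add 2.
Step 2: cheapest edge leaving the tree is 1 8 (5); add 8.
Step 3: cheapest edge leaving the tree is 2 7 (6); add 7.
Step 4: cheapest edge leaving the tree is 3 8 (8); add 3.
Step 5: cheapest edge leaving the tree is 3 6 (2); add 6.
Step 6: cheapest edge leaving the tree is 3 9 (4); add 9.
Step 7: cheapest edge leaving the tree is 2 5 (11); add 5.
Step 8: cheapest edge leaving the tree is 4 5 (7); add 4.
MST edges: 1 2, 1 8, 2 7, 3 8, 3 6, 3 9, 2 5, 4 5; total weight 2+5+6+8+2+4+11+7 = 45.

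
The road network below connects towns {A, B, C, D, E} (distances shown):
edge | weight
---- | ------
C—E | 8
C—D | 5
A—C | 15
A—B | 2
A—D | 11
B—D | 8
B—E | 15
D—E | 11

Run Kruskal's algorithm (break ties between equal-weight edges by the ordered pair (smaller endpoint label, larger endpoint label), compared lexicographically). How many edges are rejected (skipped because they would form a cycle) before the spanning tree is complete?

Kruskal: consider edges lightest-first.
A—B (2): add. Components now {A,B} {C} {D} {E}
C—D (5): add. Components now {A,B} {C,D} {E}
B—D (8): add. Components now {A,B,C,D} {E}
C—E (8): add. Components now {A,B,C,D,E}
Edges rejected before the tree was complete: 0.

0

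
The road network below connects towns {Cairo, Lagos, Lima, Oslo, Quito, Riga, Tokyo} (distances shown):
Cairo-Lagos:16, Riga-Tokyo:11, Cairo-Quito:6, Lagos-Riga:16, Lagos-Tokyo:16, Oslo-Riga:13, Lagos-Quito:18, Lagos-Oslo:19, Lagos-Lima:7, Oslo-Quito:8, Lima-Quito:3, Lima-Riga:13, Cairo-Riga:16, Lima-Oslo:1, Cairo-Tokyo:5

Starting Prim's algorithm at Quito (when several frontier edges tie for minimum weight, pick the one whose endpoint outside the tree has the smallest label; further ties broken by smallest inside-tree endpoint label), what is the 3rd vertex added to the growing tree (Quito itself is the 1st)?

Oslo

Grow the tree from Quito using Prim:
Step 1: cheapest edge leaving the tree is Lima-Quito (3); add Lima.
Step 2: cheapest edge leaving the tree is Lima-Oslo (1); add Oslo.
Step 3: cheapest edge leaving the tree is Cairo-Quito (6); add Cairo.
Step 4: cheapest edge leaving the tree is Cairo-Tokyo (5); add Tokyo.
Step 5: cheapest edge leaving the tree is Lagos-Lima (7); add Lagos.
Step 6: cheapest edge leaving the tree is Riga-Tokyo (11); add Riga.
Vertex order: Quito, Lima, Oslo, Cairo, Tokyo, Lagos, Riga. The 3rd vertex is Oslo.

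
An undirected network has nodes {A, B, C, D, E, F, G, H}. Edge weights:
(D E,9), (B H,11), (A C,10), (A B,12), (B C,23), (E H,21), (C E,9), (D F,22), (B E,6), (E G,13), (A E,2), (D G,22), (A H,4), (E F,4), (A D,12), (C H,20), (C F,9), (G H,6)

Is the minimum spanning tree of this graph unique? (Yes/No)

No

Kruskal: consider edges lightest-first.
A E (2): add — endpoints in different components.
A H (4): add — endpoints in different components.
E F (4): add — endpoints in different components.
B E (6): add — endpoints in different components.
G H (6): add — endpoints in different components.
C E (9): add — endpoints in different components.
C F (9): skip — C and F already connected.
D E (9): add — endpoints in different components.
Non-tree edge C F has weight 9, equal to the heaviest edge on its tree cycle — swapping gives another MST of the same weight. Not unique.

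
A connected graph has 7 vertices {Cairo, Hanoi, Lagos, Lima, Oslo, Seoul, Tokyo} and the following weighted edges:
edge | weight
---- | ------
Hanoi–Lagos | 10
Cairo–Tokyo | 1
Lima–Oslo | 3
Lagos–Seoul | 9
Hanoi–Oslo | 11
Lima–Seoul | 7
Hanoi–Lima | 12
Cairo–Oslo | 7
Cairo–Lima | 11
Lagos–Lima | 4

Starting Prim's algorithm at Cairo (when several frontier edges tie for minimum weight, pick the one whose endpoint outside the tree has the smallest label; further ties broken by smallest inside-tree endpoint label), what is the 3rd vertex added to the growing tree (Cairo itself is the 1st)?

Oslo

Grow the tree from Cairo using Prim:
Step 1: frontier [Cairo–Tokyo 1, Cairo–Oslo 7, Cairo–Lima 11] → take Cairo–Tokyo (1); add Tokyo.
Step 2: frontier [Cairo–Oslo 7, Cairo–Lima 11] → take Cairo–Oslo (7); add Oslo.
Step 3: frontier [Cairo–Lima 11, Lima–Oslo 3, Hanoi–Oslo 11] → take Lima–Oslo (3); add Lima.
Step 4: frontier [Lagos–Lima 4, Lima–Seoul 7, Hanoi–Lima 12, Hanoi–Oslo 11] → take Lagos–Lima (4); add Lagos.
Step 5: frontier [Lagos–Seoul 9, Hanoi–Lagos 10, Lima–Seoul 7, Hanoi–Lima 12, Hanoi–Oslo 11] → take Lima–Seoul (7); add Seoul.
Step 6: frontier [Hanoi–Lagos 10, Hanoi–Lima 12, Hanoi–Oslo 11] → take Hanoi–Lagos (10); add Hanoi.
Vertex order: Cairo, Tokyo, Oslo, Lima, Lagos, Seoul, Hanoi. The 3rd vertex is Oslo.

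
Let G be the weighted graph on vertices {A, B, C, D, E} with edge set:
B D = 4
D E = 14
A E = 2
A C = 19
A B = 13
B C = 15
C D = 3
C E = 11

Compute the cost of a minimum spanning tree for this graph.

Prim's algorithm from D:
Step 1: frontier [C D 3, B D 4, D E 14] → take C D (3); add C.
Step 2: frontier [C E 11, B C 15, A C 19, B D 4, D E 14] → take B D (4); add B.
Step 3: frontier [A B 13, C E 11, A C 19, D E 14] → take C E (11); add E.
Step 4: frontier [A B 13, A C 19, A E 2] → take A E (2); add A.
MST edges: C D, B D, C E, A E; total weight 3+4+11+2 = 20.

20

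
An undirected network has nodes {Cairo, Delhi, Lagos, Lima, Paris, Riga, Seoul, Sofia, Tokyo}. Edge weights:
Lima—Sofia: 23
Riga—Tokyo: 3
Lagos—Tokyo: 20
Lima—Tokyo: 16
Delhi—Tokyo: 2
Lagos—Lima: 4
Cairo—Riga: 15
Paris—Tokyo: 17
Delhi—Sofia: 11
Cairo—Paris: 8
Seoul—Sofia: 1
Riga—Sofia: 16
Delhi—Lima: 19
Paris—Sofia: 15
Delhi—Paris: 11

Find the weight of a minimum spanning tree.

56

Prim, starting at Lima.
Step 1: cheapest edge leaving the tree is Lagos—Lima (4); add Lagos.
Step 2: cheapest edge leaving the tree is Lima—Tokyo (16); add Tokyo.
Step 3: cheapest edge leaving the tree is Delhi—Tokyo (2); add Delhi.
Step 4: cheapest edge leaving the tree is Riga—Tokyo (3); add Riga.
Step 5: cheapest edge leaving the tree is Delhi—Paris (11); add Paris.
Step 6: cheapest edge leaving the tree is Cairo—Paris (8); add Cairo.
Step 7: cheapest edge leaving the tree is Delhi—Sofia (11); add Sofia.
Step 8: cheapest edge leaving the tree is Seoul—Sofia (1); add Seoul.
MST edges: Lagos—Lima, Lima—Tokyo, Delhi—Tokyo, Riga—Tokyo, Delhi—Paris, Cairo—Paris, Delhi—Sofia, Seoul—Sofia; total weight 4+16+2+3+11+8+11+1 = 56.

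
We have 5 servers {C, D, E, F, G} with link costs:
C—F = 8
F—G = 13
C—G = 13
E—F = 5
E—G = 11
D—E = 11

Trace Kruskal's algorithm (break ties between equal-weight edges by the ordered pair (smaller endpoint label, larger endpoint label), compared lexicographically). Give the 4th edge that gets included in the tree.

Sort edges by weight, then run Kruskal:
E—F (5): add — endpoints in different components.
C—F (8): add — endpoints in different components.
D—E (11): add — endpoints in different components.
E—G (11): add — endpoints in different components.
The 4th edge added is E—G.

E-G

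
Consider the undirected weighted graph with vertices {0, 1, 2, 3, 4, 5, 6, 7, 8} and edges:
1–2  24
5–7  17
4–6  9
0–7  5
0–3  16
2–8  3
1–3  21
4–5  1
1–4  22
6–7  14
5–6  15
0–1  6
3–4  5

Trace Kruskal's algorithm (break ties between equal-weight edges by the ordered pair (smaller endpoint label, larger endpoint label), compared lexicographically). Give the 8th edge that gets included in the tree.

1-2

Sort edges by weight, then run Kruskal:
4–5 (1): add — endpoints in different components.
2–8 (3): add — endpoints in different components.
0–7 (5): add — endpoints in different components.
3–4 (5): add — endpoints in different components.
0–1 (6): add — endpoints in different components.
4–6 (9): add — endpoints in different components.
6–7 (14): add — endpoints in different components.
5–6 (15): skip — 5 and 6 already connected.
0–3 (16): skip — 0 and 3 already connected.
5–7 (17): skip — 5 and 7 already connected.
1–3 (21): skip — 1 and 3 already connected.
1–4 (22): skip — 1 and 4 already connected.
1–2 (24): add — endpoints in different components.
The 8th edge added is 1–2.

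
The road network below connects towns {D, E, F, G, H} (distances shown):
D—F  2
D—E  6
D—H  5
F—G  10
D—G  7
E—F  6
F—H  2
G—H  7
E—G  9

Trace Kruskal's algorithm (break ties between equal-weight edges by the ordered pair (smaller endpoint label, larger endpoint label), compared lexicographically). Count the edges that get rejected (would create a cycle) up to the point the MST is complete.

2

Kruskal: consider edges lightest-first.
D—F (2): add — endpoints in different components.
F—H (2): add — endpoints in different components.
D—H (5): skip — D and H already connected.
D—E (6): add — endpoints in different components.
E—F (6): skip — E and F already connected.
D—G (7): add — endpoints in different components.
Edges rejected before the tree was complete: 2.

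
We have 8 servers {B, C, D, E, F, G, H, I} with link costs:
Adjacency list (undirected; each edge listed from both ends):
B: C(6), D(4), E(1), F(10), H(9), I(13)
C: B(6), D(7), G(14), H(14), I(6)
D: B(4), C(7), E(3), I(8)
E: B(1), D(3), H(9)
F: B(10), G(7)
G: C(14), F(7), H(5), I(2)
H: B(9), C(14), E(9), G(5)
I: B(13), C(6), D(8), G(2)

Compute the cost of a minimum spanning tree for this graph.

Sort edges by weight, then run Kruskal:
B—E (1): add — endpoints in different components.
G—I (2): add — endpoints in different components.
D—E (3): add — endpoints in different components.
B—D (4): skip — B and D already connected.
G—H (5): add — endpoints in different components.
B—C (6): add — endpoints in different components.
C—I (6): add — endpoints in different components.
C—D (7): skip — C and D already connected.
F—G (7): add — endpoints in different components.
MST edges: B—E, G—I, D—E, G—H, B—C, C—I, F—G; total weight 1+2+3+5+6+6+7 = 30.

30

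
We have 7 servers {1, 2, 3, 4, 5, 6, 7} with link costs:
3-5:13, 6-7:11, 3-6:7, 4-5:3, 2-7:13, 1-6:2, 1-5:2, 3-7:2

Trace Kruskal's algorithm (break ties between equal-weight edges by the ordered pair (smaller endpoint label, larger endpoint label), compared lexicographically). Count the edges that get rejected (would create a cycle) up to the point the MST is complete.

1

Kruskal: consider edges lightest-first.
1-5 (2): add — endpoints in different components.
1-6 (2): add — endpoints in different components.
3-7 (2): add — endpoints in different components.
4-5 (3): add — endpoints in different components.
3-6 (7): add — endpoints in different components.
6-7 (11): skip — 6 and 7 already connected.
2-7 (13): add — endpoints in different components.
Edges rejected before the tree was complete: 1.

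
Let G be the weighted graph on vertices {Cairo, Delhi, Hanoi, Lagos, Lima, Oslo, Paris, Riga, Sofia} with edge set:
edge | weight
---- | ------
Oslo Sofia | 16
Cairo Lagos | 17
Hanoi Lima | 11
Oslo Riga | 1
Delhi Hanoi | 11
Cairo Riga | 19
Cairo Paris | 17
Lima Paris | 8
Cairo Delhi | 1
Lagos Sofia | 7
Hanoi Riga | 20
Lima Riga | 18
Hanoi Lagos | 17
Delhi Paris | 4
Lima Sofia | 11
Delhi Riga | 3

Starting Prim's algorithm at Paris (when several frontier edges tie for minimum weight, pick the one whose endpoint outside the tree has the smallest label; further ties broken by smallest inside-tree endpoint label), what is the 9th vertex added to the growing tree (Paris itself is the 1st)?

Lagos

Prim, starting at Paris.
Step 1: cheapest edge leaving the tree is Delhi Paris (4); add Delhi.
Step 2: cheapest edge leaving the tree is Cairo Delhi (1); add Cairo.
Step 3: cheapest edge leaving the tree is Delhi Riga (3); add Riga.
Step 4: cheapest edge leaving the tree is Oslo Riga (1); add Oslo.
Step 5: cheapest edge leaving the tree is Lima Paris (8); add Lima.
Step 6: cheapest edge leaving the tree is Delhi Hanoi (11); add Hanoi.
Step 7: cheapest edge leaving the tree is Lima Sofia (11); add Sofia.
Step 8: cheapest edge leaving the tree is Lagos Sofia (7); add Lagos.
Vertex order: Paris, Delhi, Cairo, Riga, Oslo, Lima, Hanoi, Sofia, Lagos. The 9th vertex is Lagos.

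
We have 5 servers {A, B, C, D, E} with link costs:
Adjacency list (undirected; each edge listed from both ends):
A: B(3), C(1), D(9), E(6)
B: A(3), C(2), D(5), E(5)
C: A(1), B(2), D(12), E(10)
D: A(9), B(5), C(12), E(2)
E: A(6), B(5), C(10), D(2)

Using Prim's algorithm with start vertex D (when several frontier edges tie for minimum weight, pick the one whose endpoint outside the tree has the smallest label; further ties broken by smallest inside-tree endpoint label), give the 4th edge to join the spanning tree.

Grow the tree from D using Prim:
Step 1: cheapest edge leaving the tree is D–E (2); add E.
Step 2: cheapest edge leaving the tree is B–D (5); add B.
Step 3: cheapest edge leaving the tree is B–C (2); add C.
Step 4: cheapest edge leaving the tree is A–C (1); add A.
The 4th edge added is A–C.

A-C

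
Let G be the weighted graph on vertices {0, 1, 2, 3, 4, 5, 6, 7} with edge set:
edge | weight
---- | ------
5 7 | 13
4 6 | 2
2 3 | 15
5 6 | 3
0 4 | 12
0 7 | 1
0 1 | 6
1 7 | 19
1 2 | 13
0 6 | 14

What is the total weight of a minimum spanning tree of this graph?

52

Sort edges by weight, then run Kruskal:
0 7 (1): add — endpoints in different components.
4 6 (2): add — endpoints in different components.
5 6 (3): add — endpoints in different components.
0 1 (6): add — endpoints in different components.
0 4 (12): add — endpoints in different components.
1 2 (13): add — endpoints in different components.
5 7 (13): skip — 5 and 7 already connected.
0 6 (14): skip — 0 and 6 already connected.
2 3 (15): add — endpoints in different components.
MST edges: 0 7, 4 6, 5 6, 0 1, 0 4, 1 2, 2 3; total weight 1+2+3+6+12+13+15 = 52.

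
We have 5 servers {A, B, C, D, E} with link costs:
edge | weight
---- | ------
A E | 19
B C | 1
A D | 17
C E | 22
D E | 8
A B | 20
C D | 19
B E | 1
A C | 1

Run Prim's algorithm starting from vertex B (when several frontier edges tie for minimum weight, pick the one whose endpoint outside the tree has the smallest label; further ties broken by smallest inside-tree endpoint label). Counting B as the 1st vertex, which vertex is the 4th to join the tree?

Grow the tree from B using Prim:
Step 1: cheapest edge leaving the tree is B C (1); add C.
Step 2: cheapest edge leaving the tree is A C (1); add A.
Step 3: cheapest edge leaving the tree is B E (1); add E.
Step 4: cheapest edge leaving the tree is D E (8); add D.
Vertex order: B, C, A, E, D. The 4th vertex is E.

E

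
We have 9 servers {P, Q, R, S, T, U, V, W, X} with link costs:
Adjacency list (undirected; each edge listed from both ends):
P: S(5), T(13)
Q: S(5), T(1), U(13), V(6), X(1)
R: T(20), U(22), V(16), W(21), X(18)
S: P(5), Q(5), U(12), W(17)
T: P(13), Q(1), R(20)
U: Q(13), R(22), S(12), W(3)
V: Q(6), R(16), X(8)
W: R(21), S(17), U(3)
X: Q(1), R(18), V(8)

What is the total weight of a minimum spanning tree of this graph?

49

Grow the tree from V using Prim:
Step 1: cheapest edge leaving the tree is Q-V (6); add Q.
Step 2: cheapest edge leaving the tree is Q-T (1); add T.
Step 3: cheapest edge leaving the tree is Q-X (1); add X.
Step 4: cheapest edge leaving the tree is Q-S (5); add S.
Step 5: cheapest edge leaving the tree is P-S (5); add P.
Step 6: cheapest edge leaving the tree is S-U (12); add U.
Step 7: cheapest edge leaving the tree is U-W (3); add W.
Step 8: cheapest edge leaving the tree is R-V (16); add R.
MST edges: Q-V, Q-T, Q-X, Q-S, P-S, S-U, U-W, R-V; total weight 6+1+1+5+5+12+3+16 = 49.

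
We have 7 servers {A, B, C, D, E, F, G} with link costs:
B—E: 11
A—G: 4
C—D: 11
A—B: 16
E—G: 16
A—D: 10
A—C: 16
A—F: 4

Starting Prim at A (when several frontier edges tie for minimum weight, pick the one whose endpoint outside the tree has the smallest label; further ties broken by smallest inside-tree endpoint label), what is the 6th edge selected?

B-E

Prim, starting at A.
Step 1: frontier [A—F 4, A—G 4, A—D 10, A—B 16, A—C 16] → take A—F (4); add F.
Step 2: frontier [A—G 4, A—D 10, A—B 16, A—C 16] → take A—G (4); add G.
Step 3: frontier [A—D 10, A—B 16, A—C 16, E—G 16] → take A—D (10); add D.
Step 4: frontier [A—B 16, A—C 16, C—D 11, E—G 16] → take C—D (11); add C.
Step 5: frontier [A—B 16, E—G 16] → take A—B (16); add B.
Step 6: frontier [B—E 11, E—G 16] → take B—E (11); add E.
The 6th edge added is B—E.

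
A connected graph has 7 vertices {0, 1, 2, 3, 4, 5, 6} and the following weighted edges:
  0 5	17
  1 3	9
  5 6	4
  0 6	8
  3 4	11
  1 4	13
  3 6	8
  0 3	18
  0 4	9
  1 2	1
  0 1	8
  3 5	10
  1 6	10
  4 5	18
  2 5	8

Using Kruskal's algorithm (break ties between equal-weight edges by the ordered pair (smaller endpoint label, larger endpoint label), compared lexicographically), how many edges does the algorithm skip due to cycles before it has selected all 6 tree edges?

1

Kruskal: consider edges lightest-first.
1 2 (1): add — endpoints in different components.
5 6 (4): add — endpoints in different components.
0 1 (8): add — endpoints in different components.
0 6 (8): add — endpoints in different components.
2 5 (8): skip — 2 and 5 already connected.
3 6 (8): add — endpoints in different components.
0 4 (9): add — endpoints in different components.
Edges rejected before the tree was complete: 1.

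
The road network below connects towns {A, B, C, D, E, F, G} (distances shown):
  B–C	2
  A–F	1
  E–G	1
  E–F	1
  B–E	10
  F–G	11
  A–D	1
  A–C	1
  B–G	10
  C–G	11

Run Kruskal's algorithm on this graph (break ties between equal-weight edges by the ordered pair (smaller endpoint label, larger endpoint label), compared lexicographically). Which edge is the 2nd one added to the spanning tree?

Kruskal: consider edges lightest-first.
A–C (1): add — endpoints in different components.
A–D (1): add — endpoints in different components.
A–F (1): add — endpoints in different components.
E–F (1): add — endpoints in different components.
E–G (1): add — endpoints in different components.
B–C (2): add — endpoints in different components.
The 2nd edge added is A–D.

A-D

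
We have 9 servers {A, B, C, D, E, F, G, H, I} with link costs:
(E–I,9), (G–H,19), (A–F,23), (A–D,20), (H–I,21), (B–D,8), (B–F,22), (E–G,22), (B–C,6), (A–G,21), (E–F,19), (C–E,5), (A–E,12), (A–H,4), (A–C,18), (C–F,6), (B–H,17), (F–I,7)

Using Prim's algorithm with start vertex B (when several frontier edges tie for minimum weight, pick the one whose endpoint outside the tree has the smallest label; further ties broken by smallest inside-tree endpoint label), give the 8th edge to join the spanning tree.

G-H

Grow the tree from B using Prim:
Step 1: cheapest edge leaving the tree is B–C (6); add C.
Step 2: cheapest edge leaving the tree is C–E (5); add E.
Step 3: cheapest edge leaving the tree is C–F (6); add F.
Step 4: cheapest edge leaving the tree is F–I (7); add I.
Step 5: cheapest edge leaving the tree is B–D (8); add D.
Step 6: cheapest edge leaving the tree is A–E (12); add A.
Step 7: cheapest edge leaving the tree is A–H (4); add H.
Step 8: cheapest edge leaving the tree is G–H (19); add G.
The 8th edge added is G–H.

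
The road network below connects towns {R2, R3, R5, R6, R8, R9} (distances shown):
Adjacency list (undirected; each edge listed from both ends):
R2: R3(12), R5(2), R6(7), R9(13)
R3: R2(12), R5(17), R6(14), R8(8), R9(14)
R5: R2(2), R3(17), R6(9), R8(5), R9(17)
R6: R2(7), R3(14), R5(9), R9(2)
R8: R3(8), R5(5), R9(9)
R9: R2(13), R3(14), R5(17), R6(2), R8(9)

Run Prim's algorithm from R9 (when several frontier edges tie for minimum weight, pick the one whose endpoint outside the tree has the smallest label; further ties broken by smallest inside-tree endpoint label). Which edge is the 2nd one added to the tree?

Prim, starting at R9.
Step 1: frontier [R6 R9 2, R8 R9 9, R2 R9 13, R3 R9 14, R5 R9 17] → take R6 R9 (2); add R6.
Step 2: frontier [R2 R6 7, R5 R6 9, R3 R6 14, R8 R9 9, R2 R9 13, R3 R9 14, R5 R9 17] → take R2 R6 (7); add R2.
Step 3: frontier [R2 R5 2, R2 R3 12, R5 R6 9, R3 R6 14, R8 R9 9, R3 R9 14, R5 R9 17] → take R2 R5 (2); add R5.
Step 4: frontier [R2 R3 12, R5 R8 5, R3 R5 17, R3 R6 14, R8 R9 9, R3 R9 14] → take R5 R8 (5); add R8.
Step 5: frontier [R2 R3 12, R3 R5 17, R3 R6 14, R3 R8 8, R3 R9 14] → take R3 R8 (8); add R3.
The 2nd edge added is R2 R6.

R2-R6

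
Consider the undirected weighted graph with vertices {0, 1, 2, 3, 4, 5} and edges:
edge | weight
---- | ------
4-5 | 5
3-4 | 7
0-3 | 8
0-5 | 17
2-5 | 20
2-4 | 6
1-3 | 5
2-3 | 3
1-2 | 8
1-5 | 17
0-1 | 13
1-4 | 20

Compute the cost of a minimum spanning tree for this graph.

Kruskal: consider edges lightest-first.
2-3 (3): add — endpoints in different components.
1-3 (5): add — endpoints in different components.
4-5 (5): add — endpoints in different components.
2-4 (6): add — endpoints in different components.
3-4 (7): skip — 3 and 4 already connected.
0-3 (8): add — endpoints in different components.
MST edges: 2-3, 1-3, 4-5, 2-4, 0-3; total weight 3+5+5+6+8 = 27.

27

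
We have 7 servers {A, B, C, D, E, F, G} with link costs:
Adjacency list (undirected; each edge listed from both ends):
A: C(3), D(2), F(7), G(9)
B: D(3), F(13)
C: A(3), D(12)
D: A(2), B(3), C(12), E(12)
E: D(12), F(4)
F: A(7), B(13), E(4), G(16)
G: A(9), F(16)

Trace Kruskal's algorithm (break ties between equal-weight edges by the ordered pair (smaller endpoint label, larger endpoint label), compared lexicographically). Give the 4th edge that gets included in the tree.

E-F

Kruskal's algorithm — process edges by increasing weight (ties by edge label):
A D (2): add. Components now {A,D} {B} {C} {E} {F} {G}
A C (3): add. Components now {A,C,D} {B} {E} {F} {G}
B D (3): add. Components now {A,B,C,D} {E} {F} {G}
E F (4): add. Components now {A,B,C,D} {E,F} {G}
A F (7): add. Components now {A,B,C,D,E,F} {G}
A G (9): add. Components now {A,B,C,D,E,F,G}
The 4th edge added is E F.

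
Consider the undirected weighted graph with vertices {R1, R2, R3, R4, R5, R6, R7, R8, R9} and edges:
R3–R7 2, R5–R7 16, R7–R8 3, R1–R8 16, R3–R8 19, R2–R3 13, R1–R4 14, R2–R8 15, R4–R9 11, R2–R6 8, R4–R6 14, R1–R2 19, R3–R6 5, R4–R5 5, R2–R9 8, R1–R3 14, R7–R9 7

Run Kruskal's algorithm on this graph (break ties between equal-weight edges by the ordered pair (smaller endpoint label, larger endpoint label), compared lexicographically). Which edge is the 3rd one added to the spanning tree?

R3-R6

Kruskal's algorithm — process edges by increasing weight (ties by edge label):
R3–R7 (2): add — endpoints in different components.
R7–R8 (3): add — endpoints in different components.
R3–R6 (5): add — endpoints in different components.
R4–R5 (5): add — endpoints in different components.
R7–R9 (7): add — endpoints in different components.
R2–R6 (8): add — endpoints in different components.
R2–R9 (8): skip — R2 and R9 already connected.
R4–R9 (11): add — endpoints in different components.
R2–R3 (13): skip — R2 and R3 already connected.
R1–R3 (14): add — endpoints in different components.
The 3rd edge added is R3–R6.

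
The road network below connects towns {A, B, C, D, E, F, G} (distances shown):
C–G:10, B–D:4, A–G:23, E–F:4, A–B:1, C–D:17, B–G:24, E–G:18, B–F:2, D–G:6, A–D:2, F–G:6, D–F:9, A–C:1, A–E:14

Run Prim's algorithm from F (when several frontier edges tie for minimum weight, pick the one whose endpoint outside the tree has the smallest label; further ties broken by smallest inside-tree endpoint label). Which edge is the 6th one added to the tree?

D-G

Prim, starting at F.
Step 1: cheapest edge leaving the tree is B–F (2); add B.
Step 2: cheapest edge leaving the tree is A–B (1); add A.
Step 3: cheapest edge leaving the tree is A–C (1); add C.
Step 4: cheapest edge leaving the tree is A–D (2); add D.
Step 5: cheapest edge leaving the tree is E–F (4); add E.
Step 6: cheapest edge leaving the tree is D–G (6); add G.
The 6th edge added is D–G.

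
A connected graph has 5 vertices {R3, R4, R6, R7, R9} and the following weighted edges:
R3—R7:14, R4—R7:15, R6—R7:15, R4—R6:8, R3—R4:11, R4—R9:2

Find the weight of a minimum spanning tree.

Kruskal: consider edges lightest-first.
R4—R9 (2): add. Components now {R7} {R4,R9} {R3} {R6}
R4—R6 (8): add. Components now {R7} {R4,R6,R9} {R3}
R3—R4 (11): add. Components now {R7} {R3,R4,R6,R9}
R3—R7 (14): add. Components now {R3,R4,R6,R7,R9}
MST edges: R4—R9, R4—R6, R3—R4, R3—R7; total weight 2+8+11+14 = 35.

35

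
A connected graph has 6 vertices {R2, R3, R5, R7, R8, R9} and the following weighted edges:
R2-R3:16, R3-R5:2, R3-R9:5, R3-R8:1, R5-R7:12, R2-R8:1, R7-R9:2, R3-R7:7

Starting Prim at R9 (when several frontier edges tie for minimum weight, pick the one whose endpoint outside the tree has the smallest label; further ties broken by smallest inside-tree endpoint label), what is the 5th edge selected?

R3-R5

Grow the tree from R9 using Prim:
Step 1: frontier [R7-R9 2, R3-R9 5] → take R7-R9 (2); add R7.
Step 2: frontier [R3-R7 7, R5-R7 12, R3-R9 5] → take R3-R9 (5); add R3.
Step 3: frontier [R3-R8 1, R3-R5 2, R2-R3 16, R5-R7 12] → take R3-R8 (1); add R8.
Step 4: frontier [R3-R5 2, R2-R3 16, R5-R7 12, R2-R8 1] → take R2-R8 (1); add R2.
Step 5: frontier [R3-R5 2, R5-R7 12] → take R3-R5 (2); add R5.
The 5th edge added is R3-R5.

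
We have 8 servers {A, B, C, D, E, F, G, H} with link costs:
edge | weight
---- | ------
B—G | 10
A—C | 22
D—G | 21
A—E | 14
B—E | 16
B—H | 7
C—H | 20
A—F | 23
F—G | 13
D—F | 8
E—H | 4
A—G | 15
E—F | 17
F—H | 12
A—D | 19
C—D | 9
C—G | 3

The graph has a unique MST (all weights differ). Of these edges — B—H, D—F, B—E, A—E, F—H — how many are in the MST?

3

Kruskal: consider edges lightest-first.
C—G (3): add — endpoints in different components.
E—H (4): add — endpoints in different components.
B—H (7): add — endpoints in different components.
D—F (8): add — endpoints in different components.
C—D (9): add — endpoints in different components.
B—G (10): add — endpoints in different components.
F—H (12): skip — F and H already connected.
F—G (13): skip — F and G already connected.
A—E (14): add — endpoints in different components.
MST edge set: {C—G, E—H, B—H, D—F, C—D, B—G, A—E}.
Of the listed edges, {B—H, D—F, A—E} are in the MST → 3.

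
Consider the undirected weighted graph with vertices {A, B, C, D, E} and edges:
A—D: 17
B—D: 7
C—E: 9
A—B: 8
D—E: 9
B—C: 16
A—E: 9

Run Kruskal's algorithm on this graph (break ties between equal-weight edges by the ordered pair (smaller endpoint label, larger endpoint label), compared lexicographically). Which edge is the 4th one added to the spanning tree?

Kruskal's algorithm — process edges by increasing weight (ties by edge label):
B—D (7): add. Components now {A} {B,D} {C} {E}
A—B (8): add. Components now {A,B,D} {C} {E}
A—E (9): add. Components now {A,B,D,E} {C}
C—E (9): add. Components now {A,B,C,D,E}
The 4th edge added is C—E.

C-E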